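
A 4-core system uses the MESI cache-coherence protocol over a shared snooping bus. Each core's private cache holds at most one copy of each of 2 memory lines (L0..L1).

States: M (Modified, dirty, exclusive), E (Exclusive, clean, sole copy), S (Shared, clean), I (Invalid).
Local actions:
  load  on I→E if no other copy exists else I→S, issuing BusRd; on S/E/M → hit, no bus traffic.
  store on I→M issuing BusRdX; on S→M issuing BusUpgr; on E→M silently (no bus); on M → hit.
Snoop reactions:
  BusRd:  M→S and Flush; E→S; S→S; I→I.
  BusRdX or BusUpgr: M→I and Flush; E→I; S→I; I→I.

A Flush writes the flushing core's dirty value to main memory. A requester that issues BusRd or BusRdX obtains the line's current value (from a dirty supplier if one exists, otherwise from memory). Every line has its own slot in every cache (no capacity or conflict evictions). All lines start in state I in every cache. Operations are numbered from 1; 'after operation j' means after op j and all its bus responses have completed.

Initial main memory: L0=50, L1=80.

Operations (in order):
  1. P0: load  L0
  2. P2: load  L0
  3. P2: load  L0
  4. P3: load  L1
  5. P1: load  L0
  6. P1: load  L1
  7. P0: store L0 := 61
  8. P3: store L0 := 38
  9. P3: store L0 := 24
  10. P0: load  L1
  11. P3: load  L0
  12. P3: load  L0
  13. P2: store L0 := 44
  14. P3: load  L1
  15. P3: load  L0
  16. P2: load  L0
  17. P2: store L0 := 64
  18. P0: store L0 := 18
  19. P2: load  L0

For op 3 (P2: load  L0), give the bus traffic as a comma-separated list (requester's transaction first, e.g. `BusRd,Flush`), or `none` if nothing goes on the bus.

step 1: P0: load  L0  ⟶  EIII  (L0)  txn=BusRd  M[L0]=50
step 2: P2: load  L0  ⟶  SISI  (L0)  txn=BusRd  M[L0]=50
step 3: P2: load  L0  ⟶  SISI  (L0)  txn=∅  M[L0]=50
step 4: P3: load  L1  ⟶  IIIE  (L1)  txn=BusRd  M[L1]=80
step 5: P1: load  L0  ⟶  SSSI  (L0)  txn=BusRd  M[L0]=50
step 6: P1: load  L1  ⟶  ISIS  (L1)  txn=BusRd  M[L1]=80
step 7: P0: store L0 := 61  ⟶  MIII  (L0)  txn=BusUpgr  M[L0]=50
step 8: P3: store L0 := 38  ⟶  IIIM  (L0)  txn=BusRdX+Flush  M[L0]=61
step 9: P3: store L0 := 24  ⟶  IIIM  (L0)  txn=∅  M[L0]=61
step 10: P0: load  L1  ⟶  SSIS  (L1)  txn=BusRd  M[L1]=80
step 11: P3: load  L0  ⟶  IIIM  (L0)  txn=∅  M[L0]=61
step 12: P3: load  L0  ⟶  IIIM  (L0)  txn=∅  M[L0]=61
step 13: P2: store L0 := 44  ⟶  IIMI  (L0)  txn=BusRdX+Flush  M[L0]=24
step 14: P3: load  L1  ⟶  SSIS  (L1)  txn=∅  M[L1]=80
step 15: P3: load  L0  ⟶  IISS  (L0)  txn=BusRd+Flush  M[L0]=44
step 16: P2: load  L0  ⟶  IISS  (L0)  txn=∅  M[L0]=44
step 17: P2: store L0 := 64  ⟶  IIMI  (L0)  txn=BusUpgr  M[L0]=44
step 18: P0: store L0 := 18  ⟶  MIII  (L0)  txn=BusRdX+Flush  M[L0]=64
step 19: P2: load  L0  ⟶  SISI  (L0)  txn=BusRd+Flush  M[L0]=18

bus = none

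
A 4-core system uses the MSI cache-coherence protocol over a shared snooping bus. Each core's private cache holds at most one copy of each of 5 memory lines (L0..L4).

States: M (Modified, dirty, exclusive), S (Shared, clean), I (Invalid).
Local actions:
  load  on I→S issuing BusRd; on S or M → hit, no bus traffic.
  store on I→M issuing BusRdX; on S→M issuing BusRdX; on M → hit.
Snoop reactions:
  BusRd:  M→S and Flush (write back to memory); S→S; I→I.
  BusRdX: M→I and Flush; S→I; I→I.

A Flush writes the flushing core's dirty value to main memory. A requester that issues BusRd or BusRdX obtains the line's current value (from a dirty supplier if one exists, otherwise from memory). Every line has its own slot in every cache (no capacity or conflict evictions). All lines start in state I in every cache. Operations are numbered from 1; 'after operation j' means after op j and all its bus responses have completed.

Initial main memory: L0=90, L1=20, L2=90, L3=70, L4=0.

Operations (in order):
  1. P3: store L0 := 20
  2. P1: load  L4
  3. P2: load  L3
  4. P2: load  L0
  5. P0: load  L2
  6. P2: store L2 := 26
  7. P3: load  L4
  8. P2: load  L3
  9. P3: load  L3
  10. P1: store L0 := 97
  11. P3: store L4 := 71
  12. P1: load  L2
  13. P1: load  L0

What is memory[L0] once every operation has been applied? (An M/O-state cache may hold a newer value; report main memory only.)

  op1 P3: store L0 := 20 → I/I/I/M on L0; bus BusRdX; mem=90
  op2 P1: load  L4 → I/S/I/I on L4; bus BusRd; mem=0
  op3 P2: load  L3 → I/I/S/I on L3; bus BusRd; mem=70
  op4 P2: load  L0 → I/I/S/S on L0; bus BusRd Flush; mem=20
  op5 P0: load  L2 → S/I/I/I on L2; bus BusRd; mem=90
  op6 P2: store L2 := 26 → I/I/M/I on L2; bus BusRdX; mem=90
  op7 P3: load  L4 → I/S/I/S on L4; bus BusRd; mem=0
  op8 P2: load  L3 → I/I/S/I on L3; bus (none); mem=70
  op9 P3: load  L3 → I/I/S/S on L3; bus BusRd; mem=70
  op10 P1: store L0 := 97 → I/M/I/I on L0; bus BusRdX; mem=20
  op11 P3: store L4 := 71 → I/I/I/M on L4; bus BusRdX; mem=0
  op12 P1: load  L2 → I/S/S/I on L2; bus BusRd Flush; mem=26
  op13 P1: load  L0 → I/M/I/I on L0; bus (none); mem=20

memory[L0] = 20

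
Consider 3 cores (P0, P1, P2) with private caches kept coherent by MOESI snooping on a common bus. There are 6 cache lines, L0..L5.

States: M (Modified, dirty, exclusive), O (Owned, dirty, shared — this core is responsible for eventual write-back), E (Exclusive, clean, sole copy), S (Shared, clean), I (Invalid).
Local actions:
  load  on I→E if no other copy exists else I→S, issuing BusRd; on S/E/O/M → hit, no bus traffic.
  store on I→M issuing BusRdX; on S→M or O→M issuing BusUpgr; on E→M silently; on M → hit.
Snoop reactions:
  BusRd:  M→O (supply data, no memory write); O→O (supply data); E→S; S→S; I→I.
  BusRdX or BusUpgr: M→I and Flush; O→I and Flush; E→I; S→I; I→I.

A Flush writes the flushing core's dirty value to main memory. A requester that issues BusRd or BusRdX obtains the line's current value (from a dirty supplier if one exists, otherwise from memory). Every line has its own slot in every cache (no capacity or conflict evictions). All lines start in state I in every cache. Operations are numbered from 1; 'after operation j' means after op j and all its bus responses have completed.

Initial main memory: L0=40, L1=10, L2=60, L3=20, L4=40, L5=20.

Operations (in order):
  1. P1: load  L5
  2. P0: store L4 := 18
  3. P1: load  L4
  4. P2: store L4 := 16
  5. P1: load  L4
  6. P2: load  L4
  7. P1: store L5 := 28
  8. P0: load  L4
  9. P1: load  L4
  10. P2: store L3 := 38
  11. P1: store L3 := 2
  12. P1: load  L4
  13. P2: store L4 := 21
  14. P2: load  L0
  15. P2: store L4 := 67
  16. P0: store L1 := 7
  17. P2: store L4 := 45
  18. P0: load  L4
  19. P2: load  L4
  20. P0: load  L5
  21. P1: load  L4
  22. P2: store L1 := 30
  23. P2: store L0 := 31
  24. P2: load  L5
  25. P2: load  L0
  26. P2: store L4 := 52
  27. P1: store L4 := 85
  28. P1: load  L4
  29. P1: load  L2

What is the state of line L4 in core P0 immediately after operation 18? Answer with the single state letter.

state = S

  op1 P1: load  L5 → I/E/I on L5; bus BusRd; mem=20
  op2 P0: store L4 := 18 → M/I/I on L4; bus BusRdX; mem=40
  op3 P1: load  L4 → O/S/I on L4; bus BusRd; mem=40
  op4 P2: store L4 := 16 → I/I/M on L4; bus BusRdX Flush; mem=18
  op5 P1: load  L4 → I/S/O on L4; bus BusRd; mem=18
  op6 P2: load  L4 → I/S/O on L4; bus (none); mem=18
  op7 P1: store L5 := 28 → I/M/I on L5; bus (none); mem=20
  op8 P0: load  L4 → S/S/O on L4; bus BusRd; mem=18
  op9 P1: load  L4 → S/S/O on L4; bus (none); mem=18
  op10 P2: store L3 := 38 → I/I/M on L3; bus BusRdX; mem=20
  op11 P1: store L3 := 2 → I/M/I on L3; bus BusRdX Flush; mem=38
  op12 P1: load  L4 → S/S/O on L4; bus (none); mem=18
  op13 P2: store L4 := 21 → I/I/M on L4; bus BusUpgr; mem=18
  op14 P2: load  L0 → I/I/E on L0; bus BusRd; mem=40
  op15 P2: store L4 := 67 → I/I/M on L4; bus (none); mem=18
  op16 P0: store L1 := 7 → M/I/I on L1; bus BusRdX; mem=10
  op17 P2: store L4 := 45 → I/I/M on L4; bus (none); mem=18
  op18 P0: load  L4 → S/I/O on L4; bus BusRd; mem=18
  op19 P2: load  L4 → S/I/O on L4; bus (none); mem=18
  op20 P0: load  L5 → S/O/I on L5; bus BusRd; mem=20
  op21 P1: load  L4 → S/S/O on L4; bus BusRd; mem=18
  op22 P2: store L1 := 30 → I/I/M on L1; bus BusRdX Flush; mem=7
  op23 P2: store L0 := 31 → I/I/M on L0; bus (none); mem=40
  op24 P2: load  L5 → S/O/S on L5; bus BusRd; mem=20
  op25 P2: load  L0 → I/I/M on L0; bus (none); mem=40
  op26 P2: store L4 := 52 → I/I/M on L4; bus BusUpgr; mem=18
  op27 P1: store L4 := 85 → I/M/I on L4; bus BusRdX Flush; mem=52
  op28 P1: load  L4 → I/M/I on L4; bus (none); mem=52
  op29 P1: load  L2 → I/E/I on L2; bus BusRd; mem=60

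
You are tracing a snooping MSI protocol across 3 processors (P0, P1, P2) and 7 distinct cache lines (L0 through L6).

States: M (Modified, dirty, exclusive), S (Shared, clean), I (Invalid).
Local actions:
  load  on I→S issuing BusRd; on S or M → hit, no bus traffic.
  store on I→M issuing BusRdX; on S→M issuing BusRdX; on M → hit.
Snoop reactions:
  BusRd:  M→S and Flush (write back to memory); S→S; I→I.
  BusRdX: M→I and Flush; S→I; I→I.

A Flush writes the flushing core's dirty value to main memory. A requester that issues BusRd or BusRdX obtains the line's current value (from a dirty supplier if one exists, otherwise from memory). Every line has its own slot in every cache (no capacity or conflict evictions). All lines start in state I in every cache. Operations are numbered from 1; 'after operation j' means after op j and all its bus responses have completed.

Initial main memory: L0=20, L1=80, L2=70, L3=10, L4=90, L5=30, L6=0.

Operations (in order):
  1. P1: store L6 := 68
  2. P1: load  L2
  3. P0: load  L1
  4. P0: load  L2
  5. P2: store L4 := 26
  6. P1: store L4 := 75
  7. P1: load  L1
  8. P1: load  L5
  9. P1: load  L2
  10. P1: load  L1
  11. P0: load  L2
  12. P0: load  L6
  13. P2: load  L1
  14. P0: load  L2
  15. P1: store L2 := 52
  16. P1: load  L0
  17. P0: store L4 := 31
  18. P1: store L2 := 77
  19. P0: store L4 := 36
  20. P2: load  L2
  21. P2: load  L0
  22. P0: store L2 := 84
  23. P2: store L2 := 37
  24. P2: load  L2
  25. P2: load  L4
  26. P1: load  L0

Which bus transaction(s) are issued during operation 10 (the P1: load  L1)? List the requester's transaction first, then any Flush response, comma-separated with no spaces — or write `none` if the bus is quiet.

bus = none

[1] P1: store L6 := 68 | P0:I, P1:M(68), P2:I | bus: BusRdX
[2] P1: load  L2 | P0:I, P1:S(70), P2:I | bus: BusRd
[3] P0: load  L1 | P0:S(80), P1:I, P2:I | bus: BusRd
[4] P0: load  L2 | P0:S(70), P1:S(70), P2:I | bus: BusRd
[5] P2: store L4 := 26 | P0:I, P1:I, P2:M(26) | bus: BusRdX
[6] P1: store L4 := 75 | P0:I, P1:M(75), P2:I | bus: BusRdX,Flush
[7] P1: load  L1 | P0:S(80), P1:S(80), P2:I | bus: BusRd
[8] P1: load  L5 | P0:I, P1:S(30), P2:I | bus: BusRd
[9] P1: load  L2 | P0:S(70), P1:S(70), P2:I | bus: none
[10] P1: load  L1 | P0:S(80), P1:S(80), P2:I | bus: none
[11] P0: load  L2 | P0:S(70), P1:S(70), P2:I | bus: none
[12] P0: load  L6 | P0:S(68), P1:S(68), P2:I | bus: BusRd,Flush
[13] P2: load  L1 | P0:S(80), P1:S(80), P2:S(80) | bus: BusRd
[14] P0: load  L2 | P0:S(70), P1:S(70), P2:I | bus: none
[15] P1: store L2 := 52 | P0:I, P1:M(52), P2:I | bus: BusRdX
[16] P1: load  L0 | P0:I, P1:S(20), P2:I | bus: BusRd
[17] P0: store L4 := 31 | P0:M(31), P1:I, P2:I | bus: BusRdX,Flush
[18] P1: store L2 := 77 | P0:I, P1:M(77), P2:I | bus: none
[19] P0: store L4 := 36 | P0:M(36), P1:I, P2:I | bus: none
[20] P2: load  L2 | P0:I, P1:S(77), P2:S(77) | bus: BusRd,Flush
[21] P2: load  L0 | P0:I, P1:S(20), P2:S(20) | bus: BusRd
[22] P0: store L2 := 84 | P0:M(84), P1:I, P2:I | bus: BusRdX
[23] P2: store L2 := 37 | P0:I, P1:I, P2:M(37) | bus: BusRdX,Flush
[24] P2: load  L2 | P0:I, P1:I, P2:M(37) | bus: none
[25] P2: load  L4 | P0:S(36), P1:I, P2:S(36) | bus: BusRd,Flush
[26] P1: load  L0 | P0:I, P1:S(20), P2:S(20) | bus: none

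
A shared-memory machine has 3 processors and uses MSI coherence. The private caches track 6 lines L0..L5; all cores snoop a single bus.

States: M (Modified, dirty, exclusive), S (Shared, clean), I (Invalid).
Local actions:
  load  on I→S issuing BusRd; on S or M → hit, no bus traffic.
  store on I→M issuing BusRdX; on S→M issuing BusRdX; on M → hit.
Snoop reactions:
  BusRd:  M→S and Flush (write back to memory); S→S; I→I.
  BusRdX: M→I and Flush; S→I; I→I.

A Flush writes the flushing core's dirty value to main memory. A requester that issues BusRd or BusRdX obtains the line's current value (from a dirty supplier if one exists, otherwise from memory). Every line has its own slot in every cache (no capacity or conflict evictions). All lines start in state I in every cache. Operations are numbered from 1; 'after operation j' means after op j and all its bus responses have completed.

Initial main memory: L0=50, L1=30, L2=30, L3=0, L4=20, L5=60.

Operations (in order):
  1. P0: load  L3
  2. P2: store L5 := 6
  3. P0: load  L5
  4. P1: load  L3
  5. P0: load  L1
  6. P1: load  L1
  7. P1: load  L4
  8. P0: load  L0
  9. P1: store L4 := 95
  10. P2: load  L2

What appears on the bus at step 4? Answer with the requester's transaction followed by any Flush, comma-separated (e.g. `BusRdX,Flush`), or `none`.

[1] P0: load  L3 | P0:S(0), P1:I, P2:I | bus: BusRd
[2] P2: store L5 := 6 | P0:I, P1:I, P2:M(6) | bus: BusRdX
[3] P0: load  L5 | P0:S(6), P1:I, P2:S(6) | bus: BusRd,Flush
[4] P1: load  L3 | P0:S(0), P1:S(0), P2:I | bus: BusRd
[5] P0: load  L1 | P0:S(30), P1:I, P2:I | bus: BusRd
[6] P1: load  L1 | P0:S(30), P1:S(30), P2:I | bus: BusRd
[7] P1: load  L4 | P0:I, P1:S(20), P2:I | bus: BusRd
[8] P0: load  L0 | P0:S(50), P1:I, P2:I | bus: BusRd
[9] P1: store L4 := 95 | P0:I, P1:M(95), P2:I | bus: BusRdX
[10] P2: load  L2 | P0:I, P1:I, P2:S(30) | bus: BusRd

bus = BusRd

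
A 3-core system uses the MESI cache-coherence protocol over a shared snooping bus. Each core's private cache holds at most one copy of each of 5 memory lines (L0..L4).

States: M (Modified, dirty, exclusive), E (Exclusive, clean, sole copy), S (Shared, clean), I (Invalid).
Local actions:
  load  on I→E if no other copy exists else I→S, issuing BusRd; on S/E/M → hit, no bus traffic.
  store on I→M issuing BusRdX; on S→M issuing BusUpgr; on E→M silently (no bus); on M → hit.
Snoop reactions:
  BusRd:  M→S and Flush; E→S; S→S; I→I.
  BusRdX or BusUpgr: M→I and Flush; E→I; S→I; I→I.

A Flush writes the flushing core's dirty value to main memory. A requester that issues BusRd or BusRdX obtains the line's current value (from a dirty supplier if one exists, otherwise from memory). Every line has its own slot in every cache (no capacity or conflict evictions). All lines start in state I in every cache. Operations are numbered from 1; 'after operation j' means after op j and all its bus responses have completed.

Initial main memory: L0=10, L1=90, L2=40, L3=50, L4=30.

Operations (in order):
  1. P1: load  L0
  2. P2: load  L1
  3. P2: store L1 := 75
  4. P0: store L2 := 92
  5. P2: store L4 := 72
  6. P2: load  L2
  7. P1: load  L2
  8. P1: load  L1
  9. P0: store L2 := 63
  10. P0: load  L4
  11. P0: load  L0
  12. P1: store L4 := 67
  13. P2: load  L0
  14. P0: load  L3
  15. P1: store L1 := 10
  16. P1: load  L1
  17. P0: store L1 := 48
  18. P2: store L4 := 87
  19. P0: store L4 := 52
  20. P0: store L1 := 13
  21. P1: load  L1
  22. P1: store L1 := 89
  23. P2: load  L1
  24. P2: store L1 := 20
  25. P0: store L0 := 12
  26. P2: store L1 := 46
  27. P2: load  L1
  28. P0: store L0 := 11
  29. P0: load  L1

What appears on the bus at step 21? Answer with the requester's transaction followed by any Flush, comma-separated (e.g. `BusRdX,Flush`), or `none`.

bus = BusRd,Flush

step 1: P1: load  L0  ⟶  IEI  (L0)  txn=BusRd  M[L0]=10
step 2: P2: load  L1  ⟶  IIE  (L1)  txn=BusRd  M[L1]=90
step 3: P2: store L1 := 75  ⟶  IIM  (L1)  txn=∅  M[L1]=90
step 4: P0: store L2 := 92  ⟶  MII  (L2)  txn=BusRdX  M[L2]=40
step 5: P2: store L4 := 72  ⟶  IIM  (L4)  txn=BusRdX  M[L4]=30
step 6: P2: load  L2  ⟶  SIS  (L2)  txn=BusRd+Flush  M[L2]=92
step 7: P1: load  L2  ⟶  SSS  (L2)  txn=BusRd  M[L2]=92
step 8: P1: load  L1  ⟶  ISS  (L1)  txn=BusRd+Flush  M[L1]=75
step 9: P0: store L2 := 63  ⟶  MII  (L2)  txn=BusUpgr  M[L2]=92
step 10: P0: load  L4  ⟶  SIS  (L4)  txn=BusRd+Flush  M[L4]=72
step 11: P0: load  L0  ⟶  SSI  (L0)  txn=BusRd  M[L0]=10
step 12: P1: store L4 := 67  ⟶  IMI  (L4)  txn=BusRdX  M[L4]=72
step 13: P2: load  L0  ⟶  SSS  (L0)  txn=BusRd  M[L0]=10
step 14: P0: load  L3  ⟶  EII  (L3)  txn=BusRd  M[L3]=50
step 15: P1: store L1 := 10  ⟶  IMI  (L1)  txn=BusUpgr  M[L1]=75
step 16: P1: load  L1  ⟶  IMI  (L1)  txn=∅  M[L1]=75
step 17: P0: store L1 := 48  ⟶  MII  (L1)  txn=BusRdX+Flush  M[L1]=10
step 18: P2: store L4 := 87  ⟶  IIM  (L4)  txn=BusRdX+Flush  M[L4]=67
step 19: P0: store L4 := 52  ⟶  MII  (L4)  txn=BusRdX+Flush  M[L4]=87
step 20: P0: store L1 := 13  ⟶  MII  (L1)  txn=∅  M[L1]=10
step 21: P1: load  L1  ⟶  SSI  (L1)  txn=BusRd+Flush  M[L1]=13
step 22: P1: store L1 := 89  ⟶  IMI  (L1)  txn=BusUpgr  M[L1]=13
step 23: P2: load  L1  ⟶  ISS  (L1)  txn=BusRd+Flush  M[L1]=89
step 24: P2: store L1 := 20  ⟶  IIM  (L1)  txn=BusUpgr  M[L1]=89
step 25: P0: store L0 := 12  ⟶  MII  (L0)  txn=BusUpgr  M[L0]=10
step 26: P2: store L1 := 46  ⟶  IIM  (L1)  txn=∅  M[L1]=89
step 27: P2: load  L1  ⟶  IIM  (L1)  txn=∅  M[L1]=89
step 28: P0: store L0 := 11  ⟶  MII  (L0)  txn=∅  M[L0]=10
step 29: P0: load  L1  ⟶  SIS  (L1)  txn=BusRd+Flush  M[L1]=46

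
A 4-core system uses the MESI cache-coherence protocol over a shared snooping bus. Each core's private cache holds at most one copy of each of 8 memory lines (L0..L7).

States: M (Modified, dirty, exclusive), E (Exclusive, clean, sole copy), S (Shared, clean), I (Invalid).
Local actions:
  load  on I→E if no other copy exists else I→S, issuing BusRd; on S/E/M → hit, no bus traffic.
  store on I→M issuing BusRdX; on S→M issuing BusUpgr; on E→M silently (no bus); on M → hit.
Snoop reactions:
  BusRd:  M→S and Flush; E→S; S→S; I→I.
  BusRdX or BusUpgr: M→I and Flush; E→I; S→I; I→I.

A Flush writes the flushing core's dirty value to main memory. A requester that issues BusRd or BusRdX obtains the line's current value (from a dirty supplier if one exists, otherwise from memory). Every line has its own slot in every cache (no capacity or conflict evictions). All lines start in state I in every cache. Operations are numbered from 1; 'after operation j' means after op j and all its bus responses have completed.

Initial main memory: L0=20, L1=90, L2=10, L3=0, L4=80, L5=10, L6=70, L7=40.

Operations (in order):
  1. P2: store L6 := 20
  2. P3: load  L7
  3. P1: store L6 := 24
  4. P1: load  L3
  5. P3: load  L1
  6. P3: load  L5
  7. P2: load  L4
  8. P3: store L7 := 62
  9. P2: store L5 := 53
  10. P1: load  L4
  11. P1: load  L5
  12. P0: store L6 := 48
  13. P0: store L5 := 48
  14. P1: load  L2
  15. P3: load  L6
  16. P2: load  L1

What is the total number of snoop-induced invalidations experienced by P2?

  op1 P2: store L6 := 20 → I/I/M/I on L6; bus BusRdX; mem=70
  op2 P3: load  L7 → I/I/I/E on L7; bus BusRd; mem=40
  op3 P1: store L6 := 24 → I/M/I/I on L6; bus BusRdX Flush; mem=20
  op4 P1: load  L3 → I/E/I/I on L3; bus BusRd; mem=0
  op5 P3: load  L1 → I/I/I/E on L1; bus BusRd; mem=90
  op6 P3: load  L5 → I/I/I/E on L5; bus BusRd; mem=10
  op7 P2: load  L4 → I/I/E/I on L4; bus BusRd; mem=80
  op8 P3: store L7 := 62 → I/I/I/M on L7; bus (none); mem=40
  op9 P2: store L5 := 53 → I/I/M/I on L5; bus BusRdX; mem=10
  op10 P1: load  L4 → I/S/S/I on L4; bus BusRd; mem=80
  op11 P1: load  L5 → I/S/S/I on L5; bus BusRd Flush; mem=53
  op12 P0: store L6 := 48 → M/I/I/I on L6; bus BusRdX Flush; mem=24
  op13 P0: store L5 := 48 → M/I/I/I on L5; bus BusRdX; mem=53
  op14 P1: load  L2 → I/E/I/I on L2; bus BusRd; mem=10
  op15 P3: load  L6 → S/I/I/S on L6; bus BusRd Flush; mem=48
  op16 P2: load  L1 → I/I/S/S on L1; bus BusRd; mem=90

invalidations = 2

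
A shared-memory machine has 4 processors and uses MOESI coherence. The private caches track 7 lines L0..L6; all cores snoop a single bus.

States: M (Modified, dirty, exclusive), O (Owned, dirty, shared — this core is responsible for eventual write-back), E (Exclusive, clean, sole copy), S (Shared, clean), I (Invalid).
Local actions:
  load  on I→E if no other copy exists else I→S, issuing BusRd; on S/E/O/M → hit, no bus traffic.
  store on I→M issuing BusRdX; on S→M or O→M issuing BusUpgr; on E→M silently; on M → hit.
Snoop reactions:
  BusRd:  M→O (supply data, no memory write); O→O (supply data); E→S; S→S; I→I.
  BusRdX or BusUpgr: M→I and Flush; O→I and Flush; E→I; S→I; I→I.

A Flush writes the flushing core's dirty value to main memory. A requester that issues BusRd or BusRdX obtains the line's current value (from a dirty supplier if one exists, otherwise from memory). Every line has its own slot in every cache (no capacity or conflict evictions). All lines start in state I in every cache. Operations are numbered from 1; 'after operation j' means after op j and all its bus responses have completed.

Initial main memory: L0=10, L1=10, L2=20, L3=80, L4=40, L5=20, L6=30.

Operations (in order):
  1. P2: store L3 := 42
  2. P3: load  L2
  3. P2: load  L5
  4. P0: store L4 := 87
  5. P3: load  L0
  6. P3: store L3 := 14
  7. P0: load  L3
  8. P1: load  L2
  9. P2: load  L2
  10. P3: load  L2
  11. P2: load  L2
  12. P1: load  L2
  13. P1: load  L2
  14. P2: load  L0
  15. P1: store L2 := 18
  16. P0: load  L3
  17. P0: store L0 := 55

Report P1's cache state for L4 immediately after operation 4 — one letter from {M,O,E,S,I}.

state = I

step 1: P2: store L3 := 42  ⟶  IIMI  (L3)  txn=BusRdX  M[L3]=80
step 2: P3: load  L2  ⟶  IIIE  (L2)  txn=BusRd  M[L2]=20
step 3: P2: load  L5  ⟶  IIEI  (L5)  txn=BusRd  M[L5]=20
step 4: P0: store L4 := 87  ⟶  MIII  (L4)  txn=BusRdX  M[L4]=40
step 5: P3: load  L0  ⟶  IIIE  (L0)  txn=BusRd  M[L0]=10
step 6: P3: store L3 := 14  ⟶  IIIM  (L3)  txn=BusRdX+Flush  M[L3]=42
step 7: P0: load  L3  ⟶  SIIO  (L3)  txn=BusRd  M[L3]=42
step 8: P1: load  L2  ⟶  ISIS  (L2)  txn=BusRd  M[L2]=20
step 9: P2: load  L2  ⟶  ISSS  (L2)  txn=BusRd  M[L2]=20
step 10: P3: load  L2  ⟶  ISSS  (L2)  txn=∅  M[L2]=20
step 11: P2: load  L2  ⟶  ISSS  (L2)  txn=∅  M[L2]=20
step 12: P1: load  L2  ⟶  ISSS  (L2)  txn=∅  M[L2]=20
step 13: P1: load  L2  ⟶  ISSS  (L2)  txn=∅  M[L2]=20
step 14: P2: load  L0  ⟶  IISS  (L0)  txn=BusRd  M[L0]=10
step 15: P1: store L2 := 18  ⟶  IMII  (L2)  txn=BusUpgr  M[L2]=20
step 16: P0: load  L3  ⟶  SIIO  (L3)  txn=∅  M[L3]=42
step 17: P0: store L0 := 55  ⟶  MIII  (L0)  txn=BusRdX  M[L0]=10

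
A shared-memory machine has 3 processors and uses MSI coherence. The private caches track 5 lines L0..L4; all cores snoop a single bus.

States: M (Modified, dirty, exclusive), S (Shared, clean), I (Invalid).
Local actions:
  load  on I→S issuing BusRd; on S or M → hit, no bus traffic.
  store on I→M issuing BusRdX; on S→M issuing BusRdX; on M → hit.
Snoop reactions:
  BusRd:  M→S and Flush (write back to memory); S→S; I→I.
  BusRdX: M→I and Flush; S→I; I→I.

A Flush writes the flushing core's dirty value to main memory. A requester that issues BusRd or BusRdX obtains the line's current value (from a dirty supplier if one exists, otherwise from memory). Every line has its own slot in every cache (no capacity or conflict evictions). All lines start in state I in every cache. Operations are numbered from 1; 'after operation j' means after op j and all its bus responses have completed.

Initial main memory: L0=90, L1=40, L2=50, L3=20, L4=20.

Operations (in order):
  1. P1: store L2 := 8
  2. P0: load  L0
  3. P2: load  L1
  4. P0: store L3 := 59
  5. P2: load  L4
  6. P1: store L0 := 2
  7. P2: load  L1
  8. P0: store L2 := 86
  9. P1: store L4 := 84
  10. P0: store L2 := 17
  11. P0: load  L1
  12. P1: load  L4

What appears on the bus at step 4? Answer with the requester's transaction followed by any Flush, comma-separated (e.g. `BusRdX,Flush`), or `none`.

  op1 P1: store L2 := 8 → I/M/I on L2; bus BusRdX; mem=50
  op2 P0: load  L0 → S/I/I on L0; bus BusRd; mem=90
  op3 P2: load  L1 → I/I/S on L1; bus BusRd; mem=40
  op4 P0: store L3 := 59 → M/I/I on L3; bus BusRdX; mem=20
  op5 P2: load  L4 → I/I/S on L4; bus BusRd; mem=20
  op6 P1: store L0 := 2 → I/M/I on L0; bus BusRdX; mem=90
  op7 P2: load  L1 → I/I/S on L1; bus (none); mem=40
  op8 P0: store L2 := 86 → M/I/I on L2; bus BusRdX Flush; mem=8
  op9 P1: store L4 := 84 → I/M/I on L4; bus BusRdX; mem=20
  op10 P0: store L2 := 17 → M/I/I on L2; bus (none); mem=8
  op11 P0: load  L1 → S/I/S on L1; bus BusRd; mem=40
  op12 P1: load  L4 → I/M/I on L4; bus (none); mem=20

bus = BusRdX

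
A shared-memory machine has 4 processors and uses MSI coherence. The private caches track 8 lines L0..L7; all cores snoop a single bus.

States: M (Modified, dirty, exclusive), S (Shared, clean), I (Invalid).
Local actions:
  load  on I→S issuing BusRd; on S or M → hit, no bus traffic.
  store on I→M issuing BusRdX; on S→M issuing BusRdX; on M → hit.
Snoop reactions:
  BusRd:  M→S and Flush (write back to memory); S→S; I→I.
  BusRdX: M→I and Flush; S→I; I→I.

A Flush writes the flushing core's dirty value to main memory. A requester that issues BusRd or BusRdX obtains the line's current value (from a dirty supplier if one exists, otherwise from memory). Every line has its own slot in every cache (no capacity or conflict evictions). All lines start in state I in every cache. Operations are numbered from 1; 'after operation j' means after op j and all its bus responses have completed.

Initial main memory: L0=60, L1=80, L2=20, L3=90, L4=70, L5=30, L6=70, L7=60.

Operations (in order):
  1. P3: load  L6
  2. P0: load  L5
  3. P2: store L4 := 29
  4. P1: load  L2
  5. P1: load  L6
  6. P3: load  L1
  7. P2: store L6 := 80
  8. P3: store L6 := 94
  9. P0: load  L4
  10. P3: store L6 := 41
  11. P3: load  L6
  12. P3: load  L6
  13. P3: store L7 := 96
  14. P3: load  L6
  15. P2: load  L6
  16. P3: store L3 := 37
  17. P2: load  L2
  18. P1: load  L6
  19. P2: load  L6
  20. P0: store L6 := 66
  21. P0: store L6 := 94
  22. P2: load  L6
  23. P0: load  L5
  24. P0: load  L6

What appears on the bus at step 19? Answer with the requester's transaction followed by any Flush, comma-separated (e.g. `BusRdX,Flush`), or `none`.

bus = none

step 1: P3: load  L6  ⟶  IIIS  (L6)  txn=BusRd  M[L6]=70
step 2: P0: load  L5  ⟶  SIII  (L5)  txn=BusRd  M[L5]=30
step 3: P2: store L4 := 29  ⟶  IIMI  (L4)  txn=BusRdX  M[L4]=70
step 4: P1: load  L2  ⟶  ISII  (L2)  txn=BusRd  M[L2]=20
step 5: P1: load  L6  ⟶  ISIS  (L6)  txn=BusRd  M[L6]=70
step 6: P3: load  L1  ⟶  IIIS  (L1)  txn=BusRd  M[L1]=80
step 7: P2: store L6 := 80  ⟶  IIMI  (L6)  txn=BusRdX  M[L6]=70
step 8: P3: store L6 := 94  ⟶  IIIM  (L6)  txn=BusRdX+Flush  M[L6]=80
step 9: P0: load  L4  ⟶  SISI  (L4)  txn=BusRd+Flush  M[L4]=29
step 10: P3: store L6 := 41  ⟶  IIIM  (L6)  txn=∅  M[L6]=80
step 11: P3: load  L6  ⟶  IIIM  (L6)  txn=∅  M[L6]=80
step 12: P3: load  L6  ⟶  IIIM  (L6)  txn=∅  M[L6]=80
step 13: P3: store L7 := 96  ⟶  IIIM  (L7)  txn=BusRdX  M[L7]=60
step 14: P3: load  L6  ⟶  IIIM  (L6)  txn=∅  M[L6]=80
step 15: P2: load  L6  ⟶  IISS  (L6)  txn=BusRd+Flush  M[L6]=41
step 16: P3: store L3 := 37  ⟶  IIIM  (L3)  txn=BusRdX  M[L3]=90
step 17: P2: load  L2  ⟶  ISSI  (L2)  txn=BusRd  M[L2]=20
step 18: P1: load  L6  ⟶  ISSS  (L6)  txn=BusRd  M[L6]=41
step 19: P2: load  L6  ⟶  ISSS  (L6)  txn=∅  M[L6]=41
step 20: P0: store L6 := 66  ⟶  MIII  (L6)  txn=BusRdX  M[L6]=41
step 21: P0: store L6 := 94  ⟶  MIII  (L6)  txn=∅  M[L6]=41
step 22: P2: load  L6  ⟶  SISI  (L6)  txn=BusRd+Flush  M[L6]=94
step 23: P0: load  L5  ⟶  SIII  (L5)  txn=∅  M[L5]=30
step 24: P0: load  L6  ⟶  SISI  (L6)  txn=∅  M[L6]=94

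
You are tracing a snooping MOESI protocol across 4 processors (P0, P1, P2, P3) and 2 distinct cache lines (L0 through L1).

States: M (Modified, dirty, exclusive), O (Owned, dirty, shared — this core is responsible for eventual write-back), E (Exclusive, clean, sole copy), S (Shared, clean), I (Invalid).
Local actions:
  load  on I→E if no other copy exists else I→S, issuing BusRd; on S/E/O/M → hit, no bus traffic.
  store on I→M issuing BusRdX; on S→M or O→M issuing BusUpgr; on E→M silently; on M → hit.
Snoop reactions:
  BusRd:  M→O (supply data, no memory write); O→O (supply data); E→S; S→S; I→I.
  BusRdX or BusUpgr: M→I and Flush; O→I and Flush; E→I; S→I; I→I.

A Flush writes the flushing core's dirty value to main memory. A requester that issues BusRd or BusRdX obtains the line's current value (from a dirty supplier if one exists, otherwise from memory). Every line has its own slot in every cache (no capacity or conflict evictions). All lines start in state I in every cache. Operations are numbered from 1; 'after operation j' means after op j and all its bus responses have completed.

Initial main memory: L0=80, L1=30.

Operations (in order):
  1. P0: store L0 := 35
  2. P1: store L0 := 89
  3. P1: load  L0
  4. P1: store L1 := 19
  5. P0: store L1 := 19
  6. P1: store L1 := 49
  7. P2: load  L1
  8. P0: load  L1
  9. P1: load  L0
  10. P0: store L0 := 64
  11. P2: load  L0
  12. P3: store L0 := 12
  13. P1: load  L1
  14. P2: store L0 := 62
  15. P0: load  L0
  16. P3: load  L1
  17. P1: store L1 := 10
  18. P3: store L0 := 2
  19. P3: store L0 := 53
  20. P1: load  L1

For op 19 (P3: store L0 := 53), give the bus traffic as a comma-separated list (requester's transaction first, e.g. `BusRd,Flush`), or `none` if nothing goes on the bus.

bus = none

  op1 P0: store L0 := 35 → M/I/I/I on L0; bus BusRdX; mem=80
  op2 P1: store L0 := 89 → I/M/I/I on L0; bus BusRdX Flush; mem=35
  op3 P1: load  L0 → I/M/I/I on L0; bus (none); mem=35
  op4 P1: store L1 := 19 → I/M/I/I on L1; bus BusRdX; mem=30
  op5 P0: store L1 := 19 → M/I/I/I on L1; bus BusRdX Flush; mem=19
  op6 P1: store L1 := 49 → I/M/I/I on L1; bus BusRdX Flush; mem=19
  op7 P2: load  L1 → I/O/S/I on L1; bus BusRd; mem=19
  op8 P0: load  L1 → S/O/S/I on L1; bus BusRd; mem=19
  op9 P1: load  L0 → I/M/I/I on L0; bus (none); mem=35
  op10 P0: store L0 := 64 → M/I/I/I on L0; bus BusRdX Flush; mem=89
  op11 P2: load  L0 → O/I/S/I on L0; bus BusRd; mem=89
  op12 P3: store L0 := 12 → I/I/I/M on L0; bus BusRdX Flush; mem=64
  op13 P1: load  L1 → S/O/S/I on L1; bus (none); mem=19
  op14 P2: store L0 := 62 → I/I/M/I on L0; bus BusRdX Flush; mem=12
  op15 P0: load  L0 → S/I/O/I on L0; bus BusRd; mem=12
  op16 P3: load  L1 → S/O/S/S on L1; bus BusRd; mem=19
  op17 P1: store L1 := 10 → I/M/I/I on L1; bus BusUpgr; mem=19
  op18 P3: store L0 := 2 → I/I/I/M on L0; bus BusRdX Flush; mem=62
  op19 P3: store L0 := 53 → I/I/I/M on L0; bus (none); mem=62
  op20 P1: load  L1 → I/M/I/I on L1; bus (none); mem=19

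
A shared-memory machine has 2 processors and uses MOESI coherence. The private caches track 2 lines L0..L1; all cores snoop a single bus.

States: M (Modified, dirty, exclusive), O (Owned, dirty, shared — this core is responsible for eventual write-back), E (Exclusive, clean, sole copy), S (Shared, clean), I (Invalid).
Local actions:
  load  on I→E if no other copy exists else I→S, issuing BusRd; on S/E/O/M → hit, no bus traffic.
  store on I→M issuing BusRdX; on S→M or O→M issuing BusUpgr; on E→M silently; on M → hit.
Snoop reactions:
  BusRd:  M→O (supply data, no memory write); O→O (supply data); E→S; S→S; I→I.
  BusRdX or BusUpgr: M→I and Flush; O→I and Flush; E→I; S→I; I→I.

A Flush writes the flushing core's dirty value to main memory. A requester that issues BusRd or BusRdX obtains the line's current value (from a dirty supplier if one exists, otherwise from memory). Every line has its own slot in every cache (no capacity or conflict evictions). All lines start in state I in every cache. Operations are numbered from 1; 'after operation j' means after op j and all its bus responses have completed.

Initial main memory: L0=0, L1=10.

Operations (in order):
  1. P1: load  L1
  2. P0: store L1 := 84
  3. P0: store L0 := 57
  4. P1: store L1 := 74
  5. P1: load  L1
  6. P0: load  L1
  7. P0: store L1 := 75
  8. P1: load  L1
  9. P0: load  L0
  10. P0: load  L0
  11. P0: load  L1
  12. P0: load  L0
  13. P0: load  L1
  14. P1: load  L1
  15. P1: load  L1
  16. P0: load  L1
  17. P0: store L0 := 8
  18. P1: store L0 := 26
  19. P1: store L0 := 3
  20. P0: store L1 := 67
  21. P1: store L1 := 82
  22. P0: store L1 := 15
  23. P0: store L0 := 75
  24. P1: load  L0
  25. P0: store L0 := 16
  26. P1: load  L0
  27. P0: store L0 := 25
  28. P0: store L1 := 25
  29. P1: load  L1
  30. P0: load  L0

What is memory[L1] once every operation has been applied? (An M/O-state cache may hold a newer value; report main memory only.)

  op1 P1: load  L1 → I/E on L1; bus BusRd; mem=10
  op2 P0: store L1 := 84 → M/I on L1; bus BusRdX; mem=10
  op3 P0: store L0 := 57 → M/I on L0; bus BusRdX; mem=0
  op4 P1: store L1 := 74 → I/M on L1; bus BusRdX Flush; mem=84
  op5 P1: load  L1 → I/M on L1; bus (none); mem=84
  op6 P0: load  L1 → S/O on L1; bus BusRd; mem=84
  op7 P0: store L1 := 75 → M/I on L1; bus BusUpgr Flush; mem=74
  op8 P1: load  L1 → O/S on L1; bus BusRd; mem=74
  op9 P0: load  L0 → M/I on L0; bus (none); mem=0
  op10 P0: load  L0 → M/I on L0; bus (none); mem=0
  op11 P0: load  L1 → O/S on L1; bus (none); mem=74
  op12 P0: load  L0 → M/I on L0; bus (none); mem=0
  op13 P0: load  L1 → O/S on L1; bus (none); mem=74
  op14 P1: load  L1 → O/S on L1; bus (none); mem=74
  op15 P1: load  L1 → O/S on L1; bus (none); mem=74
  op16 P0: load  L1 → O/S on L1; bus (none); mem=74
  op17 P0: store L0 := 8 → M/I on L0; bus (none); mem=0
  op18 P1: store L0 := 26 → I/M on L0; bus BusRdX Flush; mem=8
  op19 P1: store L0 := 3 → I/M on L0; bus (none); mem=8
  op20 P0: store L1 := 67 → M/I on L1; bus BusUpgr; mem=74
  op21 P1: store L1 := 82 → I/M on L1; bus BusRdX Flush; mem=67
  op22 P0: store L1 := 15 → M/I on L1; bus BusRdX Flush; mem=82
  op23 P0: store L0 := 75 → M/I on L0; bus BusRdX Flush; mem=3
  op24 P1: load  L0 → O/S on L0; bus BusRd; mem=3
  op25 P0: store L0 := 16 → M/I on L0; bus BusUpgr; mem=3
  op26 P1: load  L0 → O/S on L0; bus BusRd; mem=3
  op27 P0: store L0 := 25 → M/I on L0; bus BusUpgr; mem=3
  op28 P0: store L1 := 25 → M/I on L1; bus (none); mem=82
  op29 P1: load  L1 → O/S on L1; bus BusRd; mem=82
  op30 P0: load  L0 → M/I on L0; bus (none); mem=3

memory[L1] = 82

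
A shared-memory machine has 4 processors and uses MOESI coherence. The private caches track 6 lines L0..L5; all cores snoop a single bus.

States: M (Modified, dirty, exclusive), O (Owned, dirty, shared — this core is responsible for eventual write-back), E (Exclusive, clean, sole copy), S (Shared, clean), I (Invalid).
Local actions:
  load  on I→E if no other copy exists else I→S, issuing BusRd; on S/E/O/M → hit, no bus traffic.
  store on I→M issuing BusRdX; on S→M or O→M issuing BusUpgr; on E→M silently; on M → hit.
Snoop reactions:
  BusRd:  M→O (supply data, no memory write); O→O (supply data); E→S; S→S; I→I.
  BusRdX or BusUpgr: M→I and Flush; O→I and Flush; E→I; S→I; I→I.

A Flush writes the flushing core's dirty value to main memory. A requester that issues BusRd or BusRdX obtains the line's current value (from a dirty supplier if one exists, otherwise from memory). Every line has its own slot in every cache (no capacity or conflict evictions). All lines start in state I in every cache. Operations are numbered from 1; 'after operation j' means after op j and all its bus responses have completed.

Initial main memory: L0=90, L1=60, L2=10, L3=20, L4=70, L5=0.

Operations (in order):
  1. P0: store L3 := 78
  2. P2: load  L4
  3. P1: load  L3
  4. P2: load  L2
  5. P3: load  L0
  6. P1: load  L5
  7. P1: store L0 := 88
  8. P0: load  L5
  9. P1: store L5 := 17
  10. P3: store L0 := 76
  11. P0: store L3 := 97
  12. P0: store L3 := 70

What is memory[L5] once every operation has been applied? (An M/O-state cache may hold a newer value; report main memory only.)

memory[L5] = 0

  op1 P0: store L3 := 78 → M/I/I/I on L3; bus BusRdX; mem=20
  op2 P2: load  L4 → I/I/E/I on L4; bus BusRd; mem=70
  op3 P1: load  L3 → O/S/I/I on L3; bus BusRd; mem=20
  op4 P2: load  L2 → I/I/E/I on L2; bus BusRd; mem=10
  op5 P3: load  L0 → I/I/I/E on L0; bus BusRd; mem=90
  op6 P1: load  L5 → I/E/I/I on L5; bus BusRd; mem=0
  op7 P1: store L0 := 88 → I/M/I/I on L0; bus BusRdX; mem=90
  op8 P0: load  L5 → S/S/I/I on L5; bus BusRd; mem=0
  op9 P1: store L5 := 17 → I/M/I/I on L5; bus BusUpgr; mem=0
  op10 P3: store L0 := 76 → I/I/I/M on L0; bus BusRdX Flush; mem=88
  op11 P0: store L3 := 97 → M/I/I/I on L3; bus BusUpgr; mem=20
  op12 P0: store L3 := 70 → M/I/I/I on L3; bus (none); mem=20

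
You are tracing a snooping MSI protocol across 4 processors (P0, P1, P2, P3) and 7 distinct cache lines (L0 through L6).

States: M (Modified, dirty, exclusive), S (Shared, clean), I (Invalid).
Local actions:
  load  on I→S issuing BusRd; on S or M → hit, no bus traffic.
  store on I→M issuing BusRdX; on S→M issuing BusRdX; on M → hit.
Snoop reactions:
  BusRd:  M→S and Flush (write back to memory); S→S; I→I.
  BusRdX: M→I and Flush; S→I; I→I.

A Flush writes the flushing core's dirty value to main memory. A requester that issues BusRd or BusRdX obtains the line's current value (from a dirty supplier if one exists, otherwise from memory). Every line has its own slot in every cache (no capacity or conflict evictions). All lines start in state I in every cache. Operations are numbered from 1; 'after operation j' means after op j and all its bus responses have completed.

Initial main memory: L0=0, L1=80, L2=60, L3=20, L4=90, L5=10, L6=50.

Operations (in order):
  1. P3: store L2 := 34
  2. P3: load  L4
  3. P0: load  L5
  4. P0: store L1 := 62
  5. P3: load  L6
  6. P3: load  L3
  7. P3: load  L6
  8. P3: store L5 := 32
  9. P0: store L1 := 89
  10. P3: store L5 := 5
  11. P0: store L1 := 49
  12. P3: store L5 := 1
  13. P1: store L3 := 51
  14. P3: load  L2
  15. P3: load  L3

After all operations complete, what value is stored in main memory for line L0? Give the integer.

memory[L0] = 0

[1] P3: store L2 := 34 | P0:I, P1:I, P2:I, P3:M(34) | bus: BusRdX
[2] P3: load  L4 | P0:I, P1:I, P2:I, P3:S(90) | bus: BusRd
[3] P0: load  L5 | P0:S(10), P1:I, P2:I, P3:I | bus: BusRd
[4] P0: store L1 := 62 | P0:M(62), P1:I, P2:I, P3:I | bus: BusRdX
[5] P3: load  L6 | P0:I, P1:I, P2:I, P3:S(50) | bus: BusRd
[6] P3: load  L3 | P0:I, P1:I, P2:I, P3:S(20) | bus: BusRd
[7] P3: load  L6 | P0:I, P1:I, P2:I, P3:S(50) | bus: none
[8] P3: store L5 := 32 | P0:I, P1:I, P2:I, P3:M(32) | bus: BusRdX
[9] P0: store L1 := 89 | P0:M(89), P1:I, P2:I, P3:I | bus: none
[10] P3: store L5 := 5 | P0:I, P1:I, P2:I, P3:M(5) | bus: none
[11] P0: store L1 := 49 | P0:M(49), P1:I, P2:I, P3:I | bus: none
[12] P3: store L5 := 1 | P0:I, P1:I, P2:I, P3:M(1) | bus: none
[13] P1: store L3 := 51 | P0:I, P1:M(51), P2:I, P3:I | bus: BusRdX
[14] P3: load  L2 | P0:I, P1:I, P2:I, P3:M(34) | bus: none
[15] P3: load  L3 | P0:I, P1:S(51), P2:I, P3:S(51) | bus: BusRd,Flush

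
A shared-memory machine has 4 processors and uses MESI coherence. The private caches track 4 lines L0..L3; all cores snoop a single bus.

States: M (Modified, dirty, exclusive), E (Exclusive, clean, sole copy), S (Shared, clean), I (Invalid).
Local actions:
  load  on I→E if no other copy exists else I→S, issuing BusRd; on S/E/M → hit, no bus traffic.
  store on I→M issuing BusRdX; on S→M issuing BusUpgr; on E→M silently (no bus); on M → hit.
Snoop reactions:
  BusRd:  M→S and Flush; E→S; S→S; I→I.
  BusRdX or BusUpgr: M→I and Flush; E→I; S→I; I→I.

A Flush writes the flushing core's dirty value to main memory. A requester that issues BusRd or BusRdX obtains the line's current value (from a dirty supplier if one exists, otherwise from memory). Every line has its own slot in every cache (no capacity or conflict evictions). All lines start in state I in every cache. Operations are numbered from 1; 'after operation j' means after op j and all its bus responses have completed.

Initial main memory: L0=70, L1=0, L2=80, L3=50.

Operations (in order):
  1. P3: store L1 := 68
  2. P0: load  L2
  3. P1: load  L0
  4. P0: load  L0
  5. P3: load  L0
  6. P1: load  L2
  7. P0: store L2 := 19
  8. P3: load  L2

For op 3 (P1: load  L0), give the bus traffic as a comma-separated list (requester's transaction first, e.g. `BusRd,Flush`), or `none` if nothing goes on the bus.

bus = BusRd

[1] P3: store L1 := 68 | P0:I, P1:I, P2:I, P3:M(68) | bus: BusRdX
[2] P0: load  L2 | P0:E(80), P1:I, P2:I, P3:I | bus: BusRd
[3] P1: load  L0 | P0:I, P1:E(70), P2:I, P3:I | bus: BusRd
[4] P0: load  L0 | P0:S(70), P1:S(70), P2:I, P3:I | bus: BusRd
[5] P3: load  L0 | P0:S(70), P1:S(70), P2:I, P3:S(70) | bus: BusRd
[6] P1: load  L2 | P0:S(80), P1:S(80), P2:I, P3:I | bus: BusRd
[7] P0: store L2 := 19 | P0:M(19), P1:I, P2:I, P3:I | bus: BusUpgr
[8] P3: load  L2 | P0:S(19), P1:I, P2:I, P3:S(19) | bus: BusRd,Flush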